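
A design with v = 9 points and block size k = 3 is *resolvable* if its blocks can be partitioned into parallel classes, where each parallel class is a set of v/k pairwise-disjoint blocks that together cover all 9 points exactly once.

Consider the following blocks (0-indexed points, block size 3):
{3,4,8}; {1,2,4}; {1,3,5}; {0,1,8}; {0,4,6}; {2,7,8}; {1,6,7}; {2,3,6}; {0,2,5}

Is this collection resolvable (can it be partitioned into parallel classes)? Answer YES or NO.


v = 9, block size k = 3, number of blocks = 9.
For resolvability, blocks must partition into parallel classes of size v/k = 3.
Total blocks must therefore be a multiple of 3: 9 = 3·3 + 0 ⇒ divisible ✓.
Consider block {1,2,4}. It intersects every other block in the collection, so no parallel class of size 3 can contain it.
Since every block must belong to some parallel class in a resolution, the collection cannot be partitioned into parallel classes.
Resolvable? NO.

NO


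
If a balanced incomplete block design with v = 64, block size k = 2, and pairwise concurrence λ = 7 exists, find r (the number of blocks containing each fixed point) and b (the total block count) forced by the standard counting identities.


Any 2-(v, k, λ) BIBD satisfies two necessary conditions:
  (i)  Each point sits in r blocks, and counting incidences through any fixed point gives r(k − 1) = λ(v − 1), so r = λ(v − 1)/(k − 1).
  (ii) Total incidences bk = vr, so b = vr/k.
Step 1: r = λ(v − 1)/(k − 1) = 7·(64 − 1)/(2 − 1) = 7·63/1 = 441/1 = 441.
Step 2: b = vr/k = 64·441/2 = 28224/2 = 14112.
Check integrality: r = 441 ∈ Z ✓, b = 14112 ∈ Z ✓.
(These identities are necessary conditions: they determine r and b for any design with these parameters, but do not by themselves prove that one exists.)

r = 441, b = 14112.


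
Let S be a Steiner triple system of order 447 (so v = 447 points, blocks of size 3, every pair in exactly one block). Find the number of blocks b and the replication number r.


An STS(v) is a 2-(v, 3, 1) BIBD: block size k = 3, λ = 1.
Replication: r(k − 1) = λ(v − 1) ⇒ r·2 = 447 − 1 = 446 ⇒ r = 223.
Block count: bk = vr ⇒ b·3 = 447·223 = 99681 ⇒ b = 33227.
(Check via b = v(v − 1)/6 = 447·446/6 = 199362/6 = 33227.)

r = 223, b = 33227.


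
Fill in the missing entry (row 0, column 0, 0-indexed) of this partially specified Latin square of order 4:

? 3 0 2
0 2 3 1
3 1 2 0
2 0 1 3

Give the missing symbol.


Row 0 contains symbols [0, 2, 3] — missing [1].
Column 0 contains symbols [0, 2, 3] — missing [1].
The missing symbol must appear in both missing sets; intersection = [1].
Therefore the hidden value is 1.

Missing value = 1.


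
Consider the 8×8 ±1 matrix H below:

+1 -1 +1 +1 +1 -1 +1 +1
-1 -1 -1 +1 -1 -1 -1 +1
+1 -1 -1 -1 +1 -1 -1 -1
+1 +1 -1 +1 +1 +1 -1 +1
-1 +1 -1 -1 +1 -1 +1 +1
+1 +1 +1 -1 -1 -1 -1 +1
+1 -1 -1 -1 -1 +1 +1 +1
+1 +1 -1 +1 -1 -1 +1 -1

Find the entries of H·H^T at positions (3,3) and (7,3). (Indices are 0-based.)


Row 3 of H: [1, 1, -1, 1, 1, 1, -1, 1].
Row 7 of H: [1, 1, -1, 1, -1, -1, 1, -1].
(H·H^T)[3][3] = Σ_j H[3][j]·H[3][j] = (1)² + (1)² + (-1)² + (1)² + (1)² + (1)² + (-1)² + (1)² = 1 + 1 + 1 + 1 + 1 + 1 + 1 + 1 = 8.
(H·H^T)[7][3] = Σ_j H[7][j]·H[3][j] = (1)·(1) + (1)·(1) + (-1)·(-1) + (1)·(1) + (-1)·(1) + (-1)·(1) + (1)·(-1) + (-1)·(1) = 1 + 1 + 1 + 1 + -1 + -1 + -1 + -1 = 0.
So rows 7 and 3 are orthogonal; the diagonal entry equals n = 8.

(3,3) entry = 8; (7,3) entry = 0.


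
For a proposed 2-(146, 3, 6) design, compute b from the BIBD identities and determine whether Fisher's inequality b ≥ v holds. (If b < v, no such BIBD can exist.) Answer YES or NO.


b = λv(v − 1)/(k(k − 1)) = 6·146·145/(3·2) = 127020/6 = 21170.
Compare with v = 146: b ≥ v, so Fisher's inequality holds.

YES


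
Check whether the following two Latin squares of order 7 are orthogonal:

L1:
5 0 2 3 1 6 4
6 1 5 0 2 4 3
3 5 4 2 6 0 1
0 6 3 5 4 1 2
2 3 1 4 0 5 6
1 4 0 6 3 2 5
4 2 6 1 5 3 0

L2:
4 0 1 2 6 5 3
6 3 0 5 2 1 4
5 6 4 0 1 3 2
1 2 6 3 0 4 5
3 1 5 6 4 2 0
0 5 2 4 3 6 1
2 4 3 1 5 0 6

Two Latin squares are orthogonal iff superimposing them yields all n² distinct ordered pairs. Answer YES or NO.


Form the n² = 49 superimposed pairs (L1[i][j], L2[i][j]), row by row (rows and columns indexed from 0):
row 0: (5,4) (0,0) (2,1) (3,2) (1,6) (6,5) (4,3)
row 1: (6,6) (1,3) (5,0) (0,5) (2,2) (4,1) (3,4)
row 2: (3,5) (5,6) (4,4) (2,0) (6,1) (0,3) (1,2)
row 3: (0,1) (6,2) (3,6) (5,3) (4,0) (1,4) (2,5)
row 4: (2,3) (3,1) (1,5) (4,6) (0,4) (5,2) (6,0)
row 5: (1,0) (4,5) (0,2) (6,4) (3,3) (2,6) (5,1)
row 6: (4,2) (2,4) (6,3) (1,1) (5,5) (3,0) (0,6)
Orthogonality requires all 49 pairs distinct.
Check by first coordinate: for each symbol s of L1, list the L2 entries in the n cells where L1 = s; they must all differ.
  L1 = 0: L2 entries (in reading order) 0, 5, 3, 1, 4, 2, 6 — all 7 distinct ✓
  L1 = 1: L2 entries (in reading order) 6, 3, 2, 4, 5, 0, 1 — all 7 distinct ✓
  L1 = 2: L2 entries (in reading order) 1, 2, 0, 5, 3, 6, 4 — all 7 distinct ✓
  L1 = 3: L2 entries (in reading order) 2, 4, 5, 6, 1, 3, 0 — all 7 distinct ✓
  L1 = 4: L2 entries (in reading order) 3, 1, 4, 0, 6, 5, 2 — all 7 distinct ✓
  L1 = 5: L2 entries (in reading order) 4, 0, 6, 3, 2, 1, 5 — all 7 distinct ✓
  L1 = 6: L2 entries (in reading order) 5, 6, 1, 2, 0, 4, 3 — all 7 distinct ✓
Every symbol of L1 meets every symbol of L2 exactly once, so all 49 pairs are distinct (49 of 49).
Conclusion: YES.

YES


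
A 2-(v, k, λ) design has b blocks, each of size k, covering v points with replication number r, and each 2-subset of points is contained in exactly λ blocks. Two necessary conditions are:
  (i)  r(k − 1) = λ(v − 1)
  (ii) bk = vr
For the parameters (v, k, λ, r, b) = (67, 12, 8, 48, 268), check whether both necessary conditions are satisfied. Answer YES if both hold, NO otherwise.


Condition (i): r(k − 1) = 48·11 = 528; λ(v − 1) = 8·66 = 528. Match? YES.
Condition (ii): bk = 268·12 = 3216; vr = 67·48 = 3216. Match? YES.
Both conditions hold? YES.

YES


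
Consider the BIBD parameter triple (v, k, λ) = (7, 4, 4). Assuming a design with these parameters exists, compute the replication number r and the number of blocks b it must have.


Any 2-(v, k, λ) BIBD satisfies two necessary conditions:
  (i)  Each point sits in r blocks, and counting incidences through any fixed point gives r(k − 1) = λ(v − 1), so r = λ(v − 1)/(k − 1).
  (ii) Total incidences bk = vr, so b = vr/k.
Step 1: r = λ(v − 1)/(k − 1) = 4·(7 − 1)/(4 − 1) = 4·6/3 = 24/3 = 8.
Step 2: b = vr/k = 7·8/4 = 56/4 = 14.
Check integrality: r = 8 ∈ Z ✓, b = 14 ∈ Z ✓.
(These identities are necessary conditions: they determine r and b for any design with these parameters, but do not by themselves prove that one exists.)

r = 8, b = 14.


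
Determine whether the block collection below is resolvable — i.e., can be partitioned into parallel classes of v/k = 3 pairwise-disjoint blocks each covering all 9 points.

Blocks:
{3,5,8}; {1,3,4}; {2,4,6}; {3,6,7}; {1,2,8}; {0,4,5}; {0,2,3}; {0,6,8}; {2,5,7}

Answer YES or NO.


v = 9, block size k = 3, number of blocks = 9.
For resolvability, blocks must partition into parallel classes of size v/k = 3.
Total blocks must therefore be a multiple of 3: 9 = 3·3 + 0 ⇒ divisible ✓.
Consider block {3,5,8}. The only other block(s) in the collection disjoint from it are {2,4,6} — just 1 block(s). Any parallel class containing {3,5,8} would need 2 other blocks each disjoint from it, so no parallel class of size 3 can contain {3,5,8}.
Since every block must belong to some parallel class in a resolution, the collection cannot be partitioned into parallel classes.
Resolvable? NO.

NO


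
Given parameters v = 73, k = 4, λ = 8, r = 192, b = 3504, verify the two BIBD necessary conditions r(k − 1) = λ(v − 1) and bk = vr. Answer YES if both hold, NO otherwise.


Condition (i): r(k − 1) = 192·3 = 576; λ(v − 1) = 8·72 = 576. Match? YES.
Condition (ii): bk = 3504·4 = 14016; vr = 73·192 = 14016. Match? YES.
Both conditions hold? YES.

YES


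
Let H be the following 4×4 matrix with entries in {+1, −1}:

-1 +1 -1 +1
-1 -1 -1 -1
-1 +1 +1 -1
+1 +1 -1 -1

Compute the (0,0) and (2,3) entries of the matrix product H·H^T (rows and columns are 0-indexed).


Row 0 of H: [-1, 1, -1, 1].
Row 2 of H: [-1, 1, 1, -1].
Row 3 of H: [1, 1, -1, -1].
(H·H^T)[0][0] = Σ_j H[0][j]·H[0][j] = (-1)² + (1)² + (-1)² + (1)² = 1 + 1 + 1 + 1 = 4.
(H·H^T)[2][3] = Σ_j H[2][j]·H[3][j] = (-1)·(1) + (1)·(1) + (1)·(-1) + (-1)·(-1) = -1 + 1 + -1 + 1 = 0.
So rows 2 and 3 are orthogonal; the diagonal entry equals n = 4.

(0,0) entry = 4; (2,3) entry = 0.


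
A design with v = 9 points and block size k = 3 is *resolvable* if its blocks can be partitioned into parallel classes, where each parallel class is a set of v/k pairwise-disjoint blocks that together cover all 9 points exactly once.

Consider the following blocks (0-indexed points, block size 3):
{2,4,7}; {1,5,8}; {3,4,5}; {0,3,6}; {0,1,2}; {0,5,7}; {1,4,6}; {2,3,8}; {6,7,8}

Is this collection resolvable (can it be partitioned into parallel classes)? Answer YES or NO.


v = 9, block size k = 3, number of blocks = 9.
For resolvability, blocks must partition into parallel classes of size v/k = 3.
Total blocks must therefore be a multiple of 3: 9 = 3·3 + 0 ⇒ divisible ✓.
Greedy packing gives 3 candidate class(es). Each should be a full parallel class (size 3, covers all 9 points).
  Class 1 (3 blocks): {2,4,7}; {1,5,8}; {0,3,6}. Points covered: [0, 1, 2, 3, 4, 5, 6, 7, 8].
  Class 2 (3 blocks): {3,4,5}; {0,1,2}; {6,7,8}. Points covered: [0, 1, 2, 3, 4, 5, 6, 7, 8].
  Class 3 (3 blocks): {0,5,7}; {1,4,6}; {2,3,8}. Points covered: [0, 1, 2, 3, 4, 5, 6, 7, 8].
All classes full (size 3)? YES. All classes cover every point? YES.
Resolvable? YES.

YES


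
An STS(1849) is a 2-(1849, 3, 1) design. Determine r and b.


An STS(v) is a 2-(v, 3, 1) BIBD: block size k = 3, λ = 1.
Replication: r(k − 1) = λ(v − 1) ⇒ r·2 = 1849 − 1 = 1848 ⇒ r = 924.
Block count: b = v(v − 1)/6 = 1849·1848/6 = 3416952/6 = 569492.

r = 924, b = 569492.


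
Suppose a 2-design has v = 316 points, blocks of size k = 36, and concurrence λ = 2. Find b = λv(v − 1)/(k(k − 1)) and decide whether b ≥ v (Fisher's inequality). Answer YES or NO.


b = λv(v − 1)/(k(k − 1)) = 2·316·315/(36·35) = 199080/1260 = 158.
Compare with v = 316: b < v, so Fisher's inequality fails.

NO


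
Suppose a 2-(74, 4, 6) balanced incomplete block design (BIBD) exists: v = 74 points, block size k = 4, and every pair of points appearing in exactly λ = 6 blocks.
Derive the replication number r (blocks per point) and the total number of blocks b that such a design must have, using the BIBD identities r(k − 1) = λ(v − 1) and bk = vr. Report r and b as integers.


Any 2-(v, k, λ) BIBD satisfies two necessary conditions:
  (i)  Each point sits in r blocks, and counting incidences through any fixed point gives r(k − 1) = λ(v − 1), so r = λ(v − 1)/(k − 1).
  (ii) Total incidences bk = vr, so b = vr/k.
Step 1: r = λ(v − 1)/(k − 1) = 6·(74 − 1)/(4 − 1) = 6·73/3 = 438/3 = 146.
Step 2: b = vr/k = 74·146/4 = 10804/4 = 2701.
Check integrality: r = 146 ∈ Z ✓, b = 2701 ∈ Z ✓.
(These identities are necessary conditions: they determine r and b for any design with these parameters, but do not by themselves prove that one exists.)

r = 146, b = 2701.


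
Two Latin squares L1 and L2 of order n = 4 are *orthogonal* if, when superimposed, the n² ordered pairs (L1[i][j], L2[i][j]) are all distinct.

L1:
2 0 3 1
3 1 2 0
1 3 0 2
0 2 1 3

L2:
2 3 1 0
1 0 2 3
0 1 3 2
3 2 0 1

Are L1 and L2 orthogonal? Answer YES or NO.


Form the n² = 16 superimposed pairs (L1[i][j], L2[i][j]), row by row (rows and columns indexed from 0):
row 0: (2,2) (0,3) (3,1) (1,0)
row 1: (3,1) (1,0) (2,2) (0,3)
row 2: (1,0) (3,1) (0,3) (2,2)
row 3: (0,3) (2,2) (1,0) (3,1)
Orthogonality requires all 16 pairs distinct.
But the pair (3,1) repeats: cell (0,2) has L1 = 3, L2 = 1, and cell (1,0) has L1 = 3, L2 = 1.
A repeated pair means some other pair never occurs (only 4 distinct pairs out of 16), so the squares are not orthogonal.
Conclusion: NO.

NO


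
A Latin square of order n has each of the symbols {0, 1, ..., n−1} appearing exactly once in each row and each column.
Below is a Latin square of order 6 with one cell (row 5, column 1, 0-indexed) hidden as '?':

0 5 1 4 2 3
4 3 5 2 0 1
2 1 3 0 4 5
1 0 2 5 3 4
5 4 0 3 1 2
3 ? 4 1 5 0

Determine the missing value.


Row 5 contains symbols [0, 1, 3, 4, 5] — missing [2].
Column 1 contains symbols [0, 1, 3, 4, 5] — missing [2].
The missing symbol must appear in both missing sets; intersection = [2].
Therefore the hidden value is 2.

Missing value = 2.


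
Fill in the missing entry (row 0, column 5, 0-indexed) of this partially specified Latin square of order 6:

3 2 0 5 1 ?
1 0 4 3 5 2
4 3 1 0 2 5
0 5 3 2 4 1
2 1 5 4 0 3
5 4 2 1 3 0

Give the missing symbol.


Row 0 contains symbols [0, 1, 2, 3, 5] — missing [4].
Column 5 contains symbols [0, 1, 2, 3, 5] — missing [4].
The missing symbol must appear in both missing sets; intersection = [4].
Therefore the hidden value is 4.

Missing value = 4.


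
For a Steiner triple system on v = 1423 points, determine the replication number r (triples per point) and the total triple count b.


An STS(v) is a 2-(v, 3, 1) BIBD: block size k = 3, λ = 1.
Replication: r(k − 1) = λ(v − 1) ⇒ r·2 = 1423 − 1 = 1422 ⇒ r = 711.
Block count: bk = vr ⇒ b·3 = 1423·711 = 1011753 ⇒ b = 337251.
(Check via b = v(v − 1)/6 = 1423·1422/6 = 2023506/6 = 337251.)

r = 711, b = 337251.


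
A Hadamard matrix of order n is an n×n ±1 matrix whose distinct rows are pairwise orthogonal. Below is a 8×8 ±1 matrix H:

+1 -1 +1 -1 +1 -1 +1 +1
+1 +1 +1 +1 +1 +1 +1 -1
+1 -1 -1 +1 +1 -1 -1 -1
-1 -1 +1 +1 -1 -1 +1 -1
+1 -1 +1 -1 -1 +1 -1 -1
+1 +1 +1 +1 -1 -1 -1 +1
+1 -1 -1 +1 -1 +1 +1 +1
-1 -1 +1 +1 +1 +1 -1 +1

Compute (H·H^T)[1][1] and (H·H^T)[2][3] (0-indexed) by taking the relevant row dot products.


Row 1 of H: [1, 1, 1, 1, 1, 1, 1, -1].
Row 2 of H: [1, -1, -1, 1, 1, -1, -1, -1].
Row 3 of H: [-1, -1, 1, 1, -1, -1, 1, -1].
(H·H^T)[1][1] = Σ_j H[1][j]·H[1][j] = (1)² + (1)² + (1)² + (1)² + (1)² + (1)² + (1)² + (-1)² = 1 + 1 + 1 + 1 + 1 + 1 + 1 + 1 = 8.
(H·H^T)[2][3] = Σ_j H[2][j]·H[3][j] = (1)·(-1) + (-1)·(-1) + (-1)·(1) + (1)·(1) + (1)·(-1) + (-1)·(-1) + (-1)·(1) + (-1)·(-1) = -1 + 1 + -1 + 1 + -1 + 1 + -1 + 1 = 0.
So rows 2 and 3 are orthogonal; the diagonal entry equals n = 8.

(1,1) entry = 8; (2,3) entry = 0.


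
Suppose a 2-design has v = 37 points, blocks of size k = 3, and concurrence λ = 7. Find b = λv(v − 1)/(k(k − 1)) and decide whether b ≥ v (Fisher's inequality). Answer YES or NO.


b = λv(v − 1)/(k(k − 1)) = 7·37·36/(3·2) = 9324/6 = 1554.
Compare with v = 37: b ≥ v, so Fisher's inequality holds.

YES


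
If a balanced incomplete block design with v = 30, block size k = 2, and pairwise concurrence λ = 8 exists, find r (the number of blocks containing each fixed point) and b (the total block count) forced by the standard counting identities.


Any 2-(v, k, λ) BIBD satisfies two necessary conditions:
  (i)  Each point sits in r blocks, and counting incidences through any fixed point gives r(k − 1) = λ(v − 1), so r = λ(v − 1)/(k − 1).
  (ii) Total incidences bk = vr, so b = vr/k.
Step 1: r = λ(v − 1)/(k − 1) = 8·(30 − 1)/(2 − 1) = 8·29/1 = 232/1 = 232.
Step 2: b = vr/k = 30·232/2 = 6960/2 = 3480.
Check integrality: r = 232 ∈ Z ✓, b = 3480 ∈ Z ✓.
(These identities are necessary conditions: they determine r and b for any design with these parameters, but do not by themselves prove that one exists.)

r = 232, b = 3480.


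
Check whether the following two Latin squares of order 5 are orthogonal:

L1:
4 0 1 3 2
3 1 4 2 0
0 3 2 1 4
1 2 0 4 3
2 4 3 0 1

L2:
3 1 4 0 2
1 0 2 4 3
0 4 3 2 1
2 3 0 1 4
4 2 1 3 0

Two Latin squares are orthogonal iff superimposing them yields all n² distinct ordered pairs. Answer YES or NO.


Form the n² = 25 superimposed pairs (L1[i][j], L2[i][j]), row by row (rows and columns indexed from 0):
row 0: (4,3) (0,1) (1,4) (3,0) (2,2)
row 1: (3,1) (1,0) (4,2) (2,4) (0,3)
row 2: (0,0) (3,4) (2,3) (1,2) (4,1)
row 3: (1,2) (2,3) (0,0) (4,1) (3,4)
row 4: (2,4) (4,2) (3,1) (0,3) (1,0)
Orthogonality requires all 25 pairs distinct.
But the pair (1,2) repeats: cell (2,3) has L1 = 1, L2 = 2, and cell (3,0) has L1 = 1, L2 = 2.
A repeated pair means some other pair never occurs (only 15 distinct pairs out of 25), so the squares are not orthogonal.
Conclusion: NO.

NO


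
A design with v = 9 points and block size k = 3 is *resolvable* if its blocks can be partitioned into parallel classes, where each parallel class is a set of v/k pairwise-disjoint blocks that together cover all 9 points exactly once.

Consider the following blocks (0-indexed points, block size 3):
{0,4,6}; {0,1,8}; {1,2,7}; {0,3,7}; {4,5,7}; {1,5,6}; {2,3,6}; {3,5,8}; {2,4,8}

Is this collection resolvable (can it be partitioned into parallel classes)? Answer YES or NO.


v = 9, block size k = 3, number of blocks = 9.
For resolvability, blocks must partition into parallel classes of size v/k = 3.
Total blocks must therefore be a multiple of 3: 9 = 3·3 + 0 ⇒ divisible ✓.
Greedy packing gives 3 candidate class(es). Each should be a full parallel class (size 3, covers all 9 points).
  Class 1 (3 blocks): {0,4,6}; {1,2,7}; {3,5,8}. Points covered: [0, 1, 2, 3, 4, 5, 6, 7, 8].
  Class 2 (3 blocks): {0,1,8}; {4,5,7}; {2,3,6}. Points covered: [0, 1, 2, 3, 4, 5, 6, 7, 8].
  Class 3 (3 blocks): {0,3,7}; {1,5,6}; {2,4,8}. Points covered: [0, 1, 2, 3, 4, 5, 6, 7, 8].
All classes full (size 3)? YES. All classes cover every point? YES.
Resolvable? YES.

YES


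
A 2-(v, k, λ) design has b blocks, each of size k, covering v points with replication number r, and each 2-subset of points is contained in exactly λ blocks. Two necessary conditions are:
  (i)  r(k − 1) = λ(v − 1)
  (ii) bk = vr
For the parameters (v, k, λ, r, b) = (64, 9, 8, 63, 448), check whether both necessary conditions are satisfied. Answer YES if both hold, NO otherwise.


Condition (i): r(k − 1) = 63·8 = 504; λ(v − 1) = 8·63 = 504. Match? YES.
Condition (ii): bk = 448·9 = 4032; vr = 64·63 = 4032. Match? YES.
Both conditions hold? YES.

YES


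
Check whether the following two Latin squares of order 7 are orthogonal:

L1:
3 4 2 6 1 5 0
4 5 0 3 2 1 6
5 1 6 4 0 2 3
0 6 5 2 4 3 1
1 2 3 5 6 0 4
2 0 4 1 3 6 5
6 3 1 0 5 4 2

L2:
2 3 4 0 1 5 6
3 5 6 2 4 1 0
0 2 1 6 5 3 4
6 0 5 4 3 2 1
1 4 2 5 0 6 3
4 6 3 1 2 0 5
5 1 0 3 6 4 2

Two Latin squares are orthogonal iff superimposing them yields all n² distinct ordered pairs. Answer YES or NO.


Form the n² = 49 superimposed pairs (L1[i][j], L2[i][j]), row by row (rows and columns indexed from 0):
row 0: (3,2) (4,3) (2,4) (6,0) (1,1) (5,5) (0,6)
row 1: (4,3) (5,5) (0,6) (3,2) (2,4) (1,1) (6,0)
row 2: (5,0) (1,2) (6,1) (4,6) (0,5) (2,3) (3,4)
row 3: (0,6) (6,0) (5,5) (2,4) (4,3) (3,2) (1,1)
row 4: (1,1) (2,4) (3,2) (5,5) (6,0) (0,6) (4,3)
row 5: (2,4) (0,6) (4,3) (1,1) (3,2) (6,0) (5,5)
row 6: (6,5) (3,1) (1,0) (0,3) (5,6) (4,4) (2,2)
Orthogonality requires all 49 pairs distinct.
But the pair (4,3) repeats: cell (0,1) has L1 = 4, L2 = 3, and cell (1,0) has L1 = 4, L2 = 3.
A repeated pair means some other pair never occurs (only 21 distinct pairs out of 49), so the squares are not orthogonal.
Conclusion: NO.

NO


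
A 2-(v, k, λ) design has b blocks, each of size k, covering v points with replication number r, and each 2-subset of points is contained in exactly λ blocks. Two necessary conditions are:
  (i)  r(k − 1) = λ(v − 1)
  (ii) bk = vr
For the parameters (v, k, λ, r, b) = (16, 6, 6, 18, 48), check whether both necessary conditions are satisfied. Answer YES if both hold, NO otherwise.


Condition (i): r(k − 1) = 18·5 = 90; λ(v − 1) = 6·15 = 90. Match? YES.
Condition (ii): bk = 48·6 = 288; vr = 16·18 = 288. Match? YES.
Both conditions hold? YES.

YES


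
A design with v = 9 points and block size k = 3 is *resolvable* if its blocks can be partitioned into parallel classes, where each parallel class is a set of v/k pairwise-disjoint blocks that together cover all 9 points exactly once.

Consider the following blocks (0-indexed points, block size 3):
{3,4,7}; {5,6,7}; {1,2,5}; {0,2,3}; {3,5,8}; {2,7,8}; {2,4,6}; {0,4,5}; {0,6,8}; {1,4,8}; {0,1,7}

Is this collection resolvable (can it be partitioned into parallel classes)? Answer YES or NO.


v = 9, block size k = 3, number of blocks = 11.
For resolvability, blocks must partition into parallel classes of size v/k = 3.
Total blocks must therefore be a multiple of 3: 11 = 3·3 + 2 ⇒ not divisible ✗.
Resolvable? NO.

NO


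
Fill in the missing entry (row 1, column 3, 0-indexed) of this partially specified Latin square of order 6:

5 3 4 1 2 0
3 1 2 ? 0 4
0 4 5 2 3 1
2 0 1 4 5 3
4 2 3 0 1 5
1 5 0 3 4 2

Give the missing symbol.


Row 1 contains symbols [0, 1, 2, 3, 4] — missing [5].
Column 3 contains symbols [0, 1, 2, 3, 4] — missing [5].
The missing symbol must appear in both missing sets; intersection = [5].
Therefore the hidden value is 5.

Missing value = 5.


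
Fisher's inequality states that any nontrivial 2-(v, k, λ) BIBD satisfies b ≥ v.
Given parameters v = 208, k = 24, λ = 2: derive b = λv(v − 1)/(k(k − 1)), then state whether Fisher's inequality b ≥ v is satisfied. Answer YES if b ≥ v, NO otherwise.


b = λv(v − 1)/(k(k − 1)) = 2·208·207/(24·23) = 86112/552 = 156.
Compare with v = 208: b < v, so Fisher's inequality fails.

NO


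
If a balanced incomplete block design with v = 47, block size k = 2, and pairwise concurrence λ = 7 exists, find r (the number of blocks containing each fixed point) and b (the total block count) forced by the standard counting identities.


Any 2-(v, k, λ) BIBD satisfies two necessary conditions:
  (i)  Each point sits in r blocks, and counting incidences through any fixed point gives r(k − 1) = λ(v − 1), so r = λ(v − 1)/(k − 1).
  (ii) Total incidences bk = vr, so b = vr/k.
Step 1: r = λ(v − 1)/(k − 1) = 7·(47 − 1)/(2 − 1) = 7·46/1 = 322/1 = 322.
Step 2: b = vr/k = 47·322/2 = 15134/2 = 7567.
Check integrality: r = 322 ∈ Z ✓, b = 7567 ∈ Z ✓.
(These identities are necessary conditions: they determine r and b for any design with these parameters, but do not by themselves prove that one exists.)

r = 322, b = 7567.


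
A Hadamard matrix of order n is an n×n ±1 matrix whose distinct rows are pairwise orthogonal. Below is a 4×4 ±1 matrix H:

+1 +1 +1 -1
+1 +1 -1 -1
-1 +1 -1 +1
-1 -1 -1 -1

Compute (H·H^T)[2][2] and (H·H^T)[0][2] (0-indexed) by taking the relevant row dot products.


Row 0 of H: [1, 1, 1, -1].
Row 2 of H: [-1, 1, -1, 1].
(H·H^T)[2][2] = Σ_j H[2][j]·H[2][j] = (-1)² + (1)² + (-1)² + (1)² = 1 + 1 + 1 + 1 = 4.
(H·H^T)[0][2] = Σ_j H[0][j]·H[2][j] = (1)·(-1) + (1)·(1) + (1)·(-1) + (-1)·(1) = -1 + 1 + -1 + -1 = -2.
Rows 0 and 2 are not orthogonal (dot product = -2 ≠ 0), so H is not a Hadamard matrix.

(2,2) entry = 4; (0,2) entry = -2.


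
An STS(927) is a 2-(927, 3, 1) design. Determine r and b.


An STS(v) is a 2-(v, 3, 1) BIBD: block size k = 3, λ = 1.
Replication: r(k − 1) = λ(v − 1) ⇒ r·2 = 927 − 1 = 926 ⇒ r = 463.
Block count: bk = vr ⇒ b·3 = 927·463 = 429201 ⇒ b = 143067.

r = 463, b = 143067.


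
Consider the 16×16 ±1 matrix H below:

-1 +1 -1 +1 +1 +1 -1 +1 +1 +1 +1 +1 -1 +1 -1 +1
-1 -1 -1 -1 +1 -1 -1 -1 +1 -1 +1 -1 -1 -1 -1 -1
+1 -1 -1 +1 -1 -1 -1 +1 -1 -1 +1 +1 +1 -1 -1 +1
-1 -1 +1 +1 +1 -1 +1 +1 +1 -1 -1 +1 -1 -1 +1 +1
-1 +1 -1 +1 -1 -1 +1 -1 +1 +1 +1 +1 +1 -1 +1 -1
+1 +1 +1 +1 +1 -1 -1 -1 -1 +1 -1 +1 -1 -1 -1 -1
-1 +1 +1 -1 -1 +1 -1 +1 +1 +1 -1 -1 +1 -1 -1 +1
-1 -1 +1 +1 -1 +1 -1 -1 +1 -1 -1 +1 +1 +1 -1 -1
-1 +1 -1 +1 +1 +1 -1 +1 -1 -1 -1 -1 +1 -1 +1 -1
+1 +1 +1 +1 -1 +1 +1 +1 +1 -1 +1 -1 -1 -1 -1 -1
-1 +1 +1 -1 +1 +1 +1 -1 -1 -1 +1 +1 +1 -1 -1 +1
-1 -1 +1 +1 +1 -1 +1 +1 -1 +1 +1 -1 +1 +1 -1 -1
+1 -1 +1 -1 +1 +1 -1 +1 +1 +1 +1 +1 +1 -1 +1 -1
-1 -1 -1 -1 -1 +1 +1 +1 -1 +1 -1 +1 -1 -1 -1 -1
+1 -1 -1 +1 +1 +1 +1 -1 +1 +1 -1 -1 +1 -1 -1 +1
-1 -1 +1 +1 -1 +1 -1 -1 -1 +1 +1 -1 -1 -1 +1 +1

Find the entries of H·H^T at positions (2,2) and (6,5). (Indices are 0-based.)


Row 2 of H: [1, -1, -1, 1, -1, -1, -1, 1, -1, -1, 1, 1, 1, -1, -1, 1].
Row 5 of H: [1, 1, 1, 1, 1, -1, -1, -1, -1, 1, -1, 1, -1, -1, -1, -1].
Row 6 of H: [-1, 1, 1, -1, -1, 1, -1, 1, 1, 1, -1, -1, 1, -1, -1, 1].
(H·H^T)[2][2] = Σ_j H[2][j]·H[2][j] = (1)² + (-1)² + (-1)² + (1)² + (-1)² + (-1)² + (-1)² + (1)² + (-1)² + (-1)² + (1)² + (1)² + (1)² + (-1)² + (-1)² + (1)² = 1 + 1 + 1 + 1 + 1 + 1 + 1 + 1 + 1 + 1 + 1 + 1 + 1 + 1 + 1 + 1 = 16.
(H·H^T)[6][5] = Σ_j H[6][j]·H[5][j] = (-1)·(1) + (1)·(1) + (1)·(1) + (-1)·(1) + (-1)·(1) + (1)·(-1) + (-1)·(-1) + (1)·(-1) + (1)·(-1) + (1)·(1) + (-1)·(-1) + (-1)·(1) + (1)·(-1) + (-1)·(-1) + (-1)·(-1) + (1)·(-1) = -1 + 1 + 1 + -1 + -1 + -1 + 1 + -1 + -1 + 1 + 1 + -1 + -1 + 1 + 1 + -1 = -2.
Rows 6 and 5 are not orthogonal (dot product = -2 ≠ 0), so H is not a Hadamard matrix.

(2,2) entry = 16; (6,5) entry = -2.


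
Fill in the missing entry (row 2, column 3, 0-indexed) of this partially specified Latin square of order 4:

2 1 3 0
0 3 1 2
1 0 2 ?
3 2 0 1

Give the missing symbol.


Row 2 contains symbols [0, 1, 2] — missing [3].
Column 3 contains symbols [0, 1, 2] — missing [3].
The missing symbol must appear in both missing sets; intersection = [3].
Therefore the hidden value is 3.

Missing value = 3.


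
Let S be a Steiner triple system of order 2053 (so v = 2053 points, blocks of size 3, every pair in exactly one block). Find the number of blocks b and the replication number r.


An STS(v) is a 2-(v, 3, 1) BIBD: block size k = 3, λ = 1.
Replication: r(k − 1) = λ(v − 1) ⇒ r·2 = 2053 − 1 = 2052 ⇒ r = 1026.
Block count: bk = vr ⇒ b·3 = 2053·1026 = 2106378 ⇒ b = 702126.
(Check via b = v(v − 1)/6 = 2053·2052/6 = 4212756/6 = 702126.)

r = 1026, b = 702126.


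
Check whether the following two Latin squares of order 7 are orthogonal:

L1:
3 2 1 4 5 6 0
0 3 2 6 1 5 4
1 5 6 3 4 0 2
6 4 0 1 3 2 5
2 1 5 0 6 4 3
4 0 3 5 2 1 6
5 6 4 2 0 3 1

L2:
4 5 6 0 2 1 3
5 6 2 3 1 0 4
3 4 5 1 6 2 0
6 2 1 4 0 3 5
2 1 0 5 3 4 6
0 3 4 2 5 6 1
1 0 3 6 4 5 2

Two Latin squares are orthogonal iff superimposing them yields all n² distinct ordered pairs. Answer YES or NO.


Form the n² = 49 superimposed pairs (L1[i][j], L2[i][j]), row by row (rows and columns indexed from 0):
row 0: (3,4) (2,5) (1,6) (4,0) (5,2) (6,1) (0,3)
row 1: (0,5) (3,6) (2,2) (6,3) (1,1) (5,0) (4,4)
row 2: (1,3) (5,4) (6,5) (3,1) (4,6) (0,2) (2,0)
row 3: (6,6) (4,2) (0,1) (1,4) (3,0) (2,3) (5,5)
row 4: (2,2) (1,1) (5,0) (0,5) (6,3) (4,4) (3,6)
row 5: (4,0) (0,3) (3,4) (5,2) (2,5) (1,6) (6,1)
row 6: (5,1) (6,0) (4,3) (2,6) (0,4) (3,5) (1,2)
Orthogonality requires all 49 pairs distinct.
But the pair (2,2) repeats: cell (1,2) has L1 = 2, L2 = 2, and cell (4,0) has L1 = 2, L2 = 2.
A repeated pair means some other pair never occurs (only 35 distinct pairs out of 49), so the squares are not orthogonal.
Conclusion: NO.

NO


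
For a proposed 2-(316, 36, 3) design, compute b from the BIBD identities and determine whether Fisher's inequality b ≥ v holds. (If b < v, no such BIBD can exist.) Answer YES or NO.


b = λv(v − 1)/(k(k − 1)) = 3·316·315/(36·35) = 298620/1260 = 237.
Compare with v = 316: b < v, so Fisher's inequality fails.

NO


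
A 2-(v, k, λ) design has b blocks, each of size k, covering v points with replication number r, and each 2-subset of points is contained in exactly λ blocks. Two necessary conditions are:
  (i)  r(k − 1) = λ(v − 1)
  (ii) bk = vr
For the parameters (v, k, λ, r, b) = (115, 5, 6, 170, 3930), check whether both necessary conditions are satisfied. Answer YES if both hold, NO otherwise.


Condition (i): r(k − 1) = 170·4 = 680; λ(v − 1) = 6·114 = 684. Match? NO.
Condition (ii): bk = 3930·5 = 19650; vr = 115·170 = 19550. Match? NO.
Both conditions hold? NO.

NO


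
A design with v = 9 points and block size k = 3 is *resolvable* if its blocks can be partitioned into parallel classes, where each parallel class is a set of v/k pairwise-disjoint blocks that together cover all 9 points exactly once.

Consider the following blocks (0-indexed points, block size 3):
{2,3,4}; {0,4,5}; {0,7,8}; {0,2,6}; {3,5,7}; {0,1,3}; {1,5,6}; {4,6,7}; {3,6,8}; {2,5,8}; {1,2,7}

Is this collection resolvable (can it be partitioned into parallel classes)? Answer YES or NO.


v = 9, block size k = 3, number of blocks = 11.
For resolvability, blocks must partition into parallel classes of size v/k = 3.
Total blocks must therefore be a multiple of 3: 11 = 3·3 + 2 ⇒ not divisible ✗.
Resolvable? NO.

NO


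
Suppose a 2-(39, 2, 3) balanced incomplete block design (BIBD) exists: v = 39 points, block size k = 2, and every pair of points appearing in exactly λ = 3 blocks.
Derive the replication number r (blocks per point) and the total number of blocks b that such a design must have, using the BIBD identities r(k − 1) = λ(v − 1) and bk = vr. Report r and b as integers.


Any 2-(v, k, λ) BIBD satisfies two necessary conditions:
  (i)  Each point sits in r blocks, and counting incidences through any fixed point gives r(k − 1) = λ(v − 1), so r = λ(v − 1)/(k − 1).
  (ii) Total incidences bk = vr, so b = vr/k.
Step 1: r = λ(v − 1)/(k − 1) = 3·(39 − 1)/(2 − 1) = 3·38/1 = 114/1 = 114.
Step 2: b = vr/k = 39·114/2 = 4446/2 = 2223.
Check integrality: r = 114 ∈ Z ✓, b = 2223 ∈ Z ✓.
(These identities are necessary conditions: they determine r and b for any design with these parameters, but do not by themselves prove that one exists.)

r = 114, b = 2223.


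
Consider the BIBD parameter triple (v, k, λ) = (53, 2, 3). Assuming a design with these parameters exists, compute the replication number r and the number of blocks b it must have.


Any 2-(v, k, λ) BIBD satisfies two necessary conditions:
  (i)  Each point sits in r blocks, and counting incidences through any fixed point gives r(k − 1) = λ(v − 1), so r = λ(v − 1)/(k − 1).
  (ii) Total incidences bk = vr, so b = vr/k.
Step 1: r = λ(v − 1)/(k − 1) = 3·(53 − 1)/(2 − 1) = 3·52/1 = 156/1 = 156.
Step 2: b = vr/k = 53·156/2 = 8268/2 = 4134.
Check integrality: r = 156 ∈ Z ✓, b = 4134 ∈ Z ✓.
(These identities are necessary conditions: they determine r and b for any design with these parameters, but do not by themselves prove that one exists.)

r = 156, b = 4134.


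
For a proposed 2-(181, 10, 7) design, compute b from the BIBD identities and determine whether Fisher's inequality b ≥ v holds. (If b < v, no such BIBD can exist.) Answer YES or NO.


r = λ(v − 1)/(k − 1) = 7·180/9 = 140.
b = vr/k = 181·140/10 = 2534.
Fisher's inequality: b ≥ v ⇔ 2534 ≥ 181? YES.

YES


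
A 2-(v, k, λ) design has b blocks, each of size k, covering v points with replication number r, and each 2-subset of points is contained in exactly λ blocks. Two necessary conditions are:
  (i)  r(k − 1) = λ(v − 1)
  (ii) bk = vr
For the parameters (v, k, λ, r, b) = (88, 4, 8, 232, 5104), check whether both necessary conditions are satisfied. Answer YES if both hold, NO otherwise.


Condition (i): r(k − 1) = 232·3 = 696; λ(v − 1) = 8·87 = 696. Match? YES.
Condition (ii): bk = 5104·4 = 20416; vr = 88·232 = 20416. Match? YES.
Both conditions hold? YES.

YES


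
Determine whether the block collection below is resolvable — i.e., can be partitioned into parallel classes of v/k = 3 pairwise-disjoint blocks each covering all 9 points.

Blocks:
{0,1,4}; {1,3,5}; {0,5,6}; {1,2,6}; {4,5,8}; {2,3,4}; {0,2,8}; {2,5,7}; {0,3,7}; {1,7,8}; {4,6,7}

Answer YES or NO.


v = 9, block size k = 3, number of blocks = 11.
For resolvability, blocks must partition into parallel classes of size v/k = 3.
Total blocks must therefore be a multiple of 3: 11 = 3·3 + 2 ⇒ not divisible ✗.
Resolvable? NO.

NO


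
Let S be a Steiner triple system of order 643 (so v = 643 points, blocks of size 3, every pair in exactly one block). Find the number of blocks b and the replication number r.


An STS(v) is a 2-(v, 3, 1) BIBD: block size k = 3, λ = 1.
Replication: r(k − 1) = λ(v − 1) ⇒ r·2 = 643 − 1 = 642 ⇒ r = 321.
Block count: bk = vr ⇒ b·3 = 643·321 = 206403 ⇒ b = 68801.

r = 321, b = 68801.


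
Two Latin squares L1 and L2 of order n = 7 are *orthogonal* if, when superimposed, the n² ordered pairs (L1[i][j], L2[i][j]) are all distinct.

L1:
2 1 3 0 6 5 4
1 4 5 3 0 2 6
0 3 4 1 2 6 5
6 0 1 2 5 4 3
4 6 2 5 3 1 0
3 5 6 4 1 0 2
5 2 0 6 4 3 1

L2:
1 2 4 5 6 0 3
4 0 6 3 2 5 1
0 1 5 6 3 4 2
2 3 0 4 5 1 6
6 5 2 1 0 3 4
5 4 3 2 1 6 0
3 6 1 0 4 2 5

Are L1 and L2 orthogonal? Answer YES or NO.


Form the n² = 49 superimposed pairs (L1[i][j], L2[i][j]), row by row (rows and columns indexed from 0):
row 0: (2,1) (1,2) (3,4) (0,5) (6,6) (5,0) (4,3)
row 1: (1,4) (4,0) (5,6) (3,3) (0,2) (2,5) (6,1)
row 2: (0,0) (3,1) (4,5) (1,6) (2,3) (6,4) (5,2)
row 3: (6,2) (0,3) (1,0) (2,4) (5,5) (4,1) (3,6)
row 4: (4,6) (6,5) (2,2) (5,1) (3,0) (1,3) (0,4)
row 5: (3,5) (5,4) (6,3) (4,2) (1,1) (0,6) (2,0)
row 6: (5,3) (2,6) (0,1) (6,0) (4,4) (3,2) (1,5)
Orthogonality requires all 49 pairs distinct.
Check by first coordinate: for each symbol s of L1, list the L2 entries in the n cells where L1 = s; they must all differ.
  L1 = 0: L2 entries (in reading order) 5, 2, 0, 3, 4, 6, 1 — all 7 distinct ✓
  L1 = 1: L2 entries (in reading order) 2, 4, 6, 0, 3, 1, 5 — all 7 distinct ✓
  L1 = 2: L2 entries (in reading order) 1, 5, 3, 4, 2, 0, 6 — all 7 distinct ✓
  L1 = 3: L2 entries (in reading order) 4, 3, 1, 6, 0, 5, 2 — all 7 distinct ✓
  L1 = 4: L2 entries (in reading order) 3, 0, 5, 1, 6, 2, 4 — all 7 distinct ✓
  L1 = 5: L2 entries (in reading order) 0, 6, 2, 5, 1, 4, 3 — all 7 distinct ✓
  L1 = 6: L2 entries (in reading order) 6, 1, 4, 2, 5, 3, 0 — all 7 distinct ✓
Every symbol of L1 meets every symbol of L2 exactly once, so all 49 pairs are distinct (49 of 49).
Conclusion: YES.

YES


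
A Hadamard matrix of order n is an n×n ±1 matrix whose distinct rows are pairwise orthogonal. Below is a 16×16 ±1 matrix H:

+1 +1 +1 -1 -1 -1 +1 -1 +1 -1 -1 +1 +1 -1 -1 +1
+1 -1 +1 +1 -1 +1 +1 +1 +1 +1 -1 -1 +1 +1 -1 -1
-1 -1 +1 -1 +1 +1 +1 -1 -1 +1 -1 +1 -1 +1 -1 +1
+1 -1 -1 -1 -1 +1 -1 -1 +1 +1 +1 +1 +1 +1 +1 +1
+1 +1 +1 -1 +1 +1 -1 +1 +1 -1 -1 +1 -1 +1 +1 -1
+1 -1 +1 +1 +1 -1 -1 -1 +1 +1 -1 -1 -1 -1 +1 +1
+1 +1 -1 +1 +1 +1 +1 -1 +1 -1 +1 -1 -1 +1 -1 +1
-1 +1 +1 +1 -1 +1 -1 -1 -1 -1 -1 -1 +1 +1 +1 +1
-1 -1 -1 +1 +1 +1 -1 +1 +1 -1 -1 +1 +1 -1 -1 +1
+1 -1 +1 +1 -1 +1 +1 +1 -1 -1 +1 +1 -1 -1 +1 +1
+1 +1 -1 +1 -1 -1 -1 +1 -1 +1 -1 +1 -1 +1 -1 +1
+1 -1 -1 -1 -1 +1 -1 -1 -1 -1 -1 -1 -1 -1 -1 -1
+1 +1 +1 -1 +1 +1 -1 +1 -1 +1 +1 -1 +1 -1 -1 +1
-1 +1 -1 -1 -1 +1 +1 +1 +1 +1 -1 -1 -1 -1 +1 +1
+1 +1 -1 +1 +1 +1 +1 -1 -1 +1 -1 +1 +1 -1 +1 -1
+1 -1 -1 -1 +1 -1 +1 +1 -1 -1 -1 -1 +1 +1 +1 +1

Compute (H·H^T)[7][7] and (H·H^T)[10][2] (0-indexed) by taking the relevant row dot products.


Row 2 of H: [-1, -1, 1, -1, 1, 1, 1, -1, -1, 1, -1, 1, -1, 1, -1, 1].
Row 7 of H: [-1, 1, 1, 1, -1, 1, -1, -1, -1, -1, -1, -1, 1, 1, 1, 1].
Row 10 of H: [1, 1, -1, 1, -1, -1, -1, 1, -1, 1, -1, 1, -1, 1, -1, 1].
(H·H^T)[7][7] = Σ_j H[7][j]·H[7][j] = (-1)² + (1)² + (1)² + (1)² + (-1)² + (1)² + (-1)² + (-1)² + (-1)² + (-1)² + (-1)² + (-1)² + (1)² + (1)² + (1)² + (1)² = 1 + 1 + 1 + 1 + 1 + 1 + 1 + 1 + 1 + 1 + 1 + 1 + 1 + 1 + 1 + 1 = 16.
(H·H^T)[10][2] = Σ_j H[10][j]·H[2][j] = (1)·(-1) + (1)·(-1) + (-1)·(1) + (1)·(-1) + (-1)·(1) + (-1)·(1) + (-1)·(1) + (1)·(-1) + (-1)·(-1) + (1)·(1) + (-1)·(-1) + (1)·(1) + (-1)·(-1) + (1)·(1) + (-1)·(-1) + (1)·(1) = -1 + -1 + -1 + -1 + -1 + -1 + -1 + -1 + 1 + 1 + 1 + 1 + 1 + 1 + 1 + 1 = 0.
So rows 10 and 2 are orthogonal; the diagonal entry equals n = 16.

(7,7) entry = 16; (10,2) entry = 0.


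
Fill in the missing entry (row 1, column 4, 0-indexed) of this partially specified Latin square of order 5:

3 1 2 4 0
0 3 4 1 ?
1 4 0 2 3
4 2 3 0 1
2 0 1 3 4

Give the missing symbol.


Row 1 contains symbols [0, 1, 3, 4] — missing [2].
Column 4 contains symbols [0, 1, 3, 4] — missing [2].
The missing symbol must appear in both missing sets; intersection = [2].
Therefore the hidden value is 2.

Missing value = 2.


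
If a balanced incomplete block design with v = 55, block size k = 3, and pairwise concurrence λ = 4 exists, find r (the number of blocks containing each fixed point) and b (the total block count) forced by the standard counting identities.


Any 2-(v, k, λ) BIBD satisfies two necessary conditions:
  (i)  Each point sits in r blocks, and counting incidences through any fixed point gives r(k − 1) = λ(v − 1), so r = λ(v − 1)/(k − 1).
  (ii) Total incidences bk = vr, so b = vr/k.
Step 1: r = λ(v − 1)/(k − 1) = 4·(55 − 1)/(3 − 1) = 4·54/2 = 216/2 = 108.
Step 2: b = vr/k = 55·108/3 = 5940/3 = 1980.
Check integrality: r = 108 ∈ Z ✓, b = 1980 ∈ Z ✓.
(These identities are necessary conditions: they determine r and b for any design with these parameters, but do not by themselves prove that one exists.)

r = 108, b = 1980.


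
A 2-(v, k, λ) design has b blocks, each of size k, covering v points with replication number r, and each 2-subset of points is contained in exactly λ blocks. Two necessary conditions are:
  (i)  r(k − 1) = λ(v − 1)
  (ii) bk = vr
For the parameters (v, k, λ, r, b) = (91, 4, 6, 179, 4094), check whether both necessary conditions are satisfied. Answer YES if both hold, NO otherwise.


Condition (i): r(k − 1) = 179·3 = 537; λ(v − 1) = 6·90 = 540. Match? NO.
Condition (ii): bk = 4094·4 = 16376; vr = 91·179 = 16289. Match? NO.
Both conditions hold? NO.

NO


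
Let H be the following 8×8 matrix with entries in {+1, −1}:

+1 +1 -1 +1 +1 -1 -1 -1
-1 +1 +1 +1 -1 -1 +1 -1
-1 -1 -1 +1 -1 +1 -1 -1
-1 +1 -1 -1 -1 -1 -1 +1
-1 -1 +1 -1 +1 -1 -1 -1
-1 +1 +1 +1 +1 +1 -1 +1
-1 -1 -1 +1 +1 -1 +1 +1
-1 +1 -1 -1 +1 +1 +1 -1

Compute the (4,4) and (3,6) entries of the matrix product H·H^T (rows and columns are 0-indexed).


Row 3 of H: [-1, 1, -1, -1, -1, -1, -1, 1].
Row 4 of H: [-1, -1, 1, -1, 1, -1, -1, -1].
Row 6 of H: [-1, -1, -1, 1, 1, -1, 1, 1].
(H·H^T)[4][4] = Σ_j H[4][j]·H[4][j] = (-1)² + (-1)² + (1)² + (-1)² + (1)² + (-1)² + (-1)² + (-1)² = 1 + 1 + 1 + 1 + 1 + 1 + 1 + 1 = 8.
(H·H^T)[3][6] = Σ_j H[3][j]·H[6][j] = (-1)·(-1) + (1)·(-1) + (-1)·(-1) + (-1)·(1) + (-1)·(1) + (-1)·(-1) + (-1)·(1) + (1)·(1) = 1 + -1 + 1 + -1 + -1 + 1 + -1 + 1 = 0.
So rows 3 and 6 are orthogonal; the diagonal entry equals n = 8.

(4,4) entry = 8; (3,6) entry = 0.


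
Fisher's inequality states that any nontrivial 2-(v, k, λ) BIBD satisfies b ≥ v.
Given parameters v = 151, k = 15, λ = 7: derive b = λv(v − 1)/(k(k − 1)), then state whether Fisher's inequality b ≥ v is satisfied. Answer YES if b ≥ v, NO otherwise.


b = λv(v − 1)/(k(k − 1)) = 7·151·150/(15·14) = 158550/210 = 755.
Compare with v = 151: b ≥ v, so Fisher's inequality holds.

YES


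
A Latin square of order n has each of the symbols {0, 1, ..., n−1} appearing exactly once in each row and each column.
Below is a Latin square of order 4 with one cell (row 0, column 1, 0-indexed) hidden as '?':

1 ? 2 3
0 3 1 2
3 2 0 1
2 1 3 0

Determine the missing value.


Row 0 contains symbols [1, 2, 3] — missing [0].
Column 1 contains symbols [1, 2, 3] — missing [0].
The missing symbol must appear in both missing sets; intersection = [0].
Therefore the hidden value is 0.

Missing value = 0.


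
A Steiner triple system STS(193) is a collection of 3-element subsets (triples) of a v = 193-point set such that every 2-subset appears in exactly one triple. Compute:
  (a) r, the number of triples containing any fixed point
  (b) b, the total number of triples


An STS(v) is a 2-(v, 3, 1) BIBD: block size k = 3, λ = 1.
Replication: r(k − 1) = λ(v − 1) ⇒ r·2 = 193 − 1 = 192 ⇒ r = 96.
Block count: b = v(v − 1)/6 = 193·192/6 = 37056/6 = 6176.

r = 96, b = 6176.
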